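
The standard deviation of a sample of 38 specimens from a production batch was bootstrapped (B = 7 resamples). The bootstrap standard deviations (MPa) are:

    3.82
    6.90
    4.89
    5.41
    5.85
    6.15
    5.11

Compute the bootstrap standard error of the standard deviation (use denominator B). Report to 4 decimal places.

SE* = 0.9134

Bootstrap SE is the standard deviation of the 7 replicate standard deviations.
Mean of replicates: (3.82 + 6.90 + 4.89 + 5.41 + 5.85 + 6.15 + 5.11) / 7 = 38.13000 / 7 = 5.44714
Sum of squared deviations: (−1.62714)² + (+1.45286)² + (−0.55714)² + (−0.03714)² + (+0.40286)² + (+0.70286)² + (−0.33714)² = 5.84014
Variance = 5.84014 / 7 = 0.83431
SE* = √0.83431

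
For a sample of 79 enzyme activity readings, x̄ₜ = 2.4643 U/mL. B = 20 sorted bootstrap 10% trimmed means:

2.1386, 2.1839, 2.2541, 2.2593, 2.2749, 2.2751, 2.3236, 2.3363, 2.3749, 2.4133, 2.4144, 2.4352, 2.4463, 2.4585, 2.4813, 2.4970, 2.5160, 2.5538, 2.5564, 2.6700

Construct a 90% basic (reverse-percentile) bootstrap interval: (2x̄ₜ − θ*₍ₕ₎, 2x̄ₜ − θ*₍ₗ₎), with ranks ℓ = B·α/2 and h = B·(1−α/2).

Percentile endpoints at ranks 1 and 19: θ*₍1₎ = 2.1386, θ*₍19₎ = 2.5564.
Basic interval reflects these around x̄ₜ:
  lower = 2 × 2.4643 − 2.5564 = 2.3722
  upper = 2 × 2.4643 − 2.1386 = 2.7900

(2.3722, 2.7900)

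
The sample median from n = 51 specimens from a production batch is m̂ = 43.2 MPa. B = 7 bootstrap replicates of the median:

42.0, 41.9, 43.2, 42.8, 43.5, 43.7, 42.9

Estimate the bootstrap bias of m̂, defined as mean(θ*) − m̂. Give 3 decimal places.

bias = −0.343

mean(θ*) = (42.0 + 41.9 + 43.2 + 42.8 + 43.5 + 43.7 + 42.9) / 7 = 42.8571
bias = 42.8571 − 43.2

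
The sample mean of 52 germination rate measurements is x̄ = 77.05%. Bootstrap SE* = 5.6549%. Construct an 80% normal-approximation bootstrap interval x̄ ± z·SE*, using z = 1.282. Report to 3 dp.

Margin = 1.282 × 5.6549 = 7.2496
Interval: 77.05 ± 7.2496

(69.800, 84.300)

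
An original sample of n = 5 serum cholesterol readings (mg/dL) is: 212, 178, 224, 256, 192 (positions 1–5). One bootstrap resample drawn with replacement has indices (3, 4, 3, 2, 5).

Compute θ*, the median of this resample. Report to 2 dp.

θ* = 224.00

Resample values: 224, 256, 224, 178, 192.
Sorted: 178, 192, 224, 224, 256
Median = middle value = 224.00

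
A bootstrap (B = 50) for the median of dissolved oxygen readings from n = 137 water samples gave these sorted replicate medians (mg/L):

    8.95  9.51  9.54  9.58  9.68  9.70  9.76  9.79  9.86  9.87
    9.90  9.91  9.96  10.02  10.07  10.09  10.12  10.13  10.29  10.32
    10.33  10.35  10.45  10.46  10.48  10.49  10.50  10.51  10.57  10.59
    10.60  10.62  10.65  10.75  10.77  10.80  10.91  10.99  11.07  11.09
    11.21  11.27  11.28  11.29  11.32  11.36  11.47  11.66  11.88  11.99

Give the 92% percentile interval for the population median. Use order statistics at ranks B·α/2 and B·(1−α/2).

α = 0.08; lower rank = 50 × 0.040 = 2; upper rank = 50 × 0.960 = 48.
The 2nd smallest replicate is 9.51; the 48th is 11.66.

(9.51, 11.66)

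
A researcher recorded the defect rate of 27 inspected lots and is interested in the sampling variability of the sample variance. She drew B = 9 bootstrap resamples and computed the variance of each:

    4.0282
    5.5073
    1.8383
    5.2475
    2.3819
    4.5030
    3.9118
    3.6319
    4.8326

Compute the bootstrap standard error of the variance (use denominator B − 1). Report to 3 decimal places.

Bootstrap SE is the standard deviation of the 9 replicate variances.
Mean of replicates: (4.0282 + 5.5073 + 1.8383 + 5.2475 + 2.3819 + 4.5030 + 3.9118 + 3.6319 + 4.8326) / 9 = 35.88250 / 9 = 3.98694
Sum of squared deviations: (+0.04126)² + (+1.52036)² + (−2.14864)² + (+1.26056)² + (−1.60504)² + (+0.51606)² + (−0.07514)² + (−0.35504)² + (+0.84566)² = 12.20817
Variance = 12.20817 / 8 = 1.52602
SE* = √1.52602

SE* = 1.235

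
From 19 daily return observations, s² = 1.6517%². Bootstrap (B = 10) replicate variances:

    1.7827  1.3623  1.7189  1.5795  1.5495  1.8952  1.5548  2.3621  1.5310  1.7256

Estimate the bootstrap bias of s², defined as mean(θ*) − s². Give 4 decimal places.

mean(θ*) = (1.7827 + 1.3623 + 1.7189 + 1.5795 + 1.5495 + 1.8952 + 1.5548 + 2.3621 + 1.5310 + 1.7256) / 10 = 1.70616
bias = 1.70616 − 1.6517

bias = +0.0545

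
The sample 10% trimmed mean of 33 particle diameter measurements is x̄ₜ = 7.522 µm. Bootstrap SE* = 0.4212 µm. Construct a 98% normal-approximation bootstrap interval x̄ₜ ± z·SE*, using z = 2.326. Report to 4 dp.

(6.5423, 8.5017)

Margin = 2.326 × 0.4212 = 0.97971
Interval: 7.522 ± 0.97971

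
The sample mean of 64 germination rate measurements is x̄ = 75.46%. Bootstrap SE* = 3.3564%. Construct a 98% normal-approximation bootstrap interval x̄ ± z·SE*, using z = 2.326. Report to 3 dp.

Margin = 2.326 × 3.3564 = 7.8070
Interval: 75.46 ± 7.8070

(67.653, 83.267)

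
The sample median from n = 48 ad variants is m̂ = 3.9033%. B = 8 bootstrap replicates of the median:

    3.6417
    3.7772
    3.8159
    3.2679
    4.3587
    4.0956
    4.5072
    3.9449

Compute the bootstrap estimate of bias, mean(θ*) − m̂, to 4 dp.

bias = +0.0228

mean(θ*) = (3.6417 + 3.7772 + 3.8159 + 3.2679 + 4.3587 + 4.0956 + 4.5072 + 3.9449) / 8 = 3.92614
bias = 3.92614 − 3.9033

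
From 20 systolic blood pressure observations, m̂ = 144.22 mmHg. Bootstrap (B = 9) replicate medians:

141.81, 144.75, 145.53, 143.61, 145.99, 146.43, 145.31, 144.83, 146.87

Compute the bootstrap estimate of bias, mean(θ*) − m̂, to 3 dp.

mean(θ*) = (141.81 + 144.75 + 145.53 + 143.61 + 145.99 + 146.43 + 145.31 + 144.83 + 146.87) / 9 = 145.0144
bias = 145.0144 − 144.22

bias = +0.794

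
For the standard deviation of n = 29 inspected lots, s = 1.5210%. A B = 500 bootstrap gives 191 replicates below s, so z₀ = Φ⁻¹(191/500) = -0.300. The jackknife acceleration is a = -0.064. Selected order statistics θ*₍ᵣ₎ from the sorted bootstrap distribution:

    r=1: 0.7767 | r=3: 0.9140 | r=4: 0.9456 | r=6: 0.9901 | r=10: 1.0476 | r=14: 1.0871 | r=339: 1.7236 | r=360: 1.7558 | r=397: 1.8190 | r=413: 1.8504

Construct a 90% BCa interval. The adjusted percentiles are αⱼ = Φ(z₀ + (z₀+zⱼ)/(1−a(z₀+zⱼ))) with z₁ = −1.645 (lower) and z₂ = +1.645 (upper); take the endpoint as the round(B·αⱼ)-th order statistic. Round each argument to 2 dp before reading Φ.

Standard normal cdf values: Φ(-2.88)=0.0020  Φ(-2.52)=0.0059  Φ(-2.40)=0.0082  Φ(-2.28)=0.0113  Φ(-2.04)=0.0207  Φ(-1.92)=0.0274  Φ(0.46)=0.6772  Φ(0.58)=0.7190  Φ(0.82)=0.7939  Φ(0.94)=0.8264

(0.9140, 1.8504)

Lower: z₀ + z₁ = -0.300 + (-1.645) = -1.945; 1 − a(z₀+z₁) = 1 − (-0.064)(-1.945) = 0.8755; argument = -0.300 + (-1.945)/0.8755 = -2.5215 → -2.52.
α₁ = Φ(-2.52) = 0.0059; rank = round(500 × 0.0059) = 3; θ*₍3₎ = 0.9140.
Upper: z₀ + z₂ = 1.345; 1 − a(z₀+z₂) = 1.0861; argument = 0.9384 → 0.94; α₂ = 0.8264; rank = 413; θ*₍413₎ = 1.8504.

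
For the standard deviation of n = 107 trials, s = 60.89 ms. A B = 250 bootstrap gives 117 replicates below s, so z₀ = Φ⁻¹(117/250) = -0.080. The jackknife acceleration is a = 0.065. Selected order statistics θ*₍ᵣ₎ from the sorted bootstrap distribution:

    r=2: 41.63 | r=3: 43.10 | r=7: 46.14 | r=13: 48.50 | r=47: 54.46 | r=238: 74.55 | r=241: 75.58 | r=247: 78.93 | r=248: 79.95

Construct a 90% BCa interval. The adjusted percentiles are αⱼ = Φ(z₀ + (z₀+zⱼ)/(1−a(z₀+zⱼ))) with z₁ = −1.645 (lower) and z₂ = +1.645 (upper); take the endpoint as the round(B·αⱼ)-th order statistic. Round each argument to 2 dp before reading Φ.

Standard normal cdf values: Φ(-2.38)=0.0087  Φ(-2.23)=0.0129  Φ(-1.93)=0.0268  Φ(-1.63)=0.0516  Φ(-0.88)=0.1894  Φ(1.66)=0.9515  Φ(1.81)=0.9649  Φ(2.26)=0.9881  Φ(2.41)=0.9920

Lower: z₀ + z₁ = -0.080 + (-1.645) = -1.725; 1 − a(z₀+z₁) = 1 − (0.065)(-1.725) = 1.1121; argument = -0.080 + (-1.725)/1.1121 = -1.6311 → -1.63.
α₁ = Φ(-1.63) = 0.0516; rank = round(250 × 0.0516) = 13; θ*₍13₎ = 48.50.
Upper: z₀ + z₂ = 1.565; 1 − a(z₀+z₂) = 0.8983; argument = 1.6622 → 1.66; α₂ = 0.9515; rank = 238; θ*₍238₎ = 74.55.

(48.50, 74.55)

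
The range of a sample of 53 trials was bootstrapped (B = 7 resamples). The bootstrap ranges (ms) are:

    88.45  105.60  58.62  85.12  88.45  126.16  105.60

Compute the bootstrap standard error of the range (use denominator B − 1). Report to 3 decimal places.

SE* = 21.196

Bootstrap SE is the standard deviation of the 7 replicate ranges.
Mean of replicates: (88.45 + 105.60 + 58.62 + 85.12 + 88.45 + 126.16 + 105.60) / 7 = 658.0000 / 7 = 94.0000
Sum of squared deviations: (−5.5500)² + (+11.6000)² + (−35.3800)² + (−8.8800)² + (−5.5500)² + (+32.1600)² + (+11.6000)² = 2695.5894
Variance = 2695.5894 / 6 = 449.2649
SE* = √449.2649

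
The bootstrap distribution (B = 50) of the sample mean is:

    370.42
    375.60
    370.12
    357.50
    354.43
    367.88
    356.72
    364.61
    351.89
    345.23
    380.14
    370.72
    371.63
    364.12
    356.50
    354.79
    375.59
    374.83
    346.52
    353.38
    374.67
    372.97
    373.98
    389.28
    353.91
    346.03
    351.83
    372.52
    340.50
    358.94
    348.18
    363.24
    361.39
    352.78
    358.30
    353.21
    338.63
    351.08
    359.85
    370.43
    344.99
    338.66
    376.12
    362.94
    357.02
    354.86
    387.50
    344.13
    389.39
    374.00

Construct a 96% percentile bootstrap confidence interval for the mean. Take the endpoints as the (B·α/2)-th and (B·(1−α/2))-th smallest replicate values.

(338.63, 389.28)

Sorted replicates: 338.63, 338.66, 340.50, 344.13, 344.99, 345.23, 346.03, 346.52, 348.18, 351.08, 351.83, 351.89, 352.78, 353.21, 353.38, 353.91, 354.43, 354.79, 354.86, 356.50, 356.72, 357.02, 357.50, 358.30, 358.94, 359.85, 361.39, 362.94, 363.24, 364.12, 364.61, 367.88, 370.12, 370.42, 370.43, 370.72, 371.63, 372.52, 372.97, 373.98, 374.00, 374.67, 374.83, 375.59, 375.60, 376.12, 380.14, 387.50, 389.28, 389.39
α = 0.04; lower rank = 50 × 0.020 = 1; upper rank = 50 × 0.980 = 49.
The 1st smallest replicate is 338.63; the 49th is 389.28.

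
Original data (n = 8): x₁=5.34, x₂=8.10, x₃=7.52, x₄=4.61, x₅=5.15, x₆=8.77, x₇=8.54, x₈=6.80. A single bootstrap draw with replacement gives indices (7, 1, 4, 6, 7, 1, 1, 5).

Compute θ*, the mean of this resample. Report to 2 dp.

Resample values: 8.54, 5.34, 4.61, 8.77, 8.54, 5.34, 5.34, 5.15.
Mean = (8.54 + 5.34 + 4.61 + 8.77 + 8.54 + 5.34 + 5.34 + 5.15) / 8 = 51.630 / 8 = 6.45

θ* = 6.45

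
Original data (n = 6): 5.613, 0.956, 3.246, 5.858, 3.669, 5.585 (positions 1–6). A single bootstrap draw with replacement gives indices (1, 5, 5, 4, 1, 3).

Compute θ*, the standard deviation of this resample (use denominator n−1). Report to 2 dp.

Resample values: 5.613, 3.669, 3.669, 5.858, 5.613, 3.246.
Mean = 4.6113; sum of squared deviations = 7.2010
s² = 7.2010 / 5 = 1.4402
s = √1.4402 = 1.20

θ* = 1.20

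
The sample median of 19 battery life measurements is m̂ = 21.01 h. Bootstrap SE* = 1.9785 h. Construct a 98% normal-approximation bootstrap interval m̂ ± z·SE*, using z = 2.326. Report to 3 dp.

(16.408, 25.612)

Margin = 2.326 × 1.9785 = 4.6020
Interval: 21.01 ± 4.6020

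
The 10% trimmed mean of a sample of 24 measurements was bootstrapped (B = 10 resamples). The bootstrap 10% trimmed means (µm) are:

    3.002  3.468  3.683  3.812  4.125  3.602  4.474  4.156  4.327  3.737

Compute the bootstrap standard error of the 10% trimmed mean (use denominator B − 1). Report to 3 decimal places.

Bootstrap SE is the standard deviation of the 10 replicate 10% trimmed means.
Mean of replicates: (3.002 + 3.468 + 3.683 + 3.812 + 4.125 + 3.602 + 4.474 + 4.156 + 4.327 + 3.737) / 10 = 38.3860 / 10 = 3.8386
Sum of squared deviations: (−0.8366)² + (−0.3706)² + (−0.1556)² + (−0.0266)² + (+0.2864)² + (−0.2366)² + (+0.6354)² + (+0.3174)² + (+0.4884)² + (−0.1016)² = 1.7535
Variance = 1.7535 / 9 = 0.1948
SE* = √0.1948

SE* = 0.441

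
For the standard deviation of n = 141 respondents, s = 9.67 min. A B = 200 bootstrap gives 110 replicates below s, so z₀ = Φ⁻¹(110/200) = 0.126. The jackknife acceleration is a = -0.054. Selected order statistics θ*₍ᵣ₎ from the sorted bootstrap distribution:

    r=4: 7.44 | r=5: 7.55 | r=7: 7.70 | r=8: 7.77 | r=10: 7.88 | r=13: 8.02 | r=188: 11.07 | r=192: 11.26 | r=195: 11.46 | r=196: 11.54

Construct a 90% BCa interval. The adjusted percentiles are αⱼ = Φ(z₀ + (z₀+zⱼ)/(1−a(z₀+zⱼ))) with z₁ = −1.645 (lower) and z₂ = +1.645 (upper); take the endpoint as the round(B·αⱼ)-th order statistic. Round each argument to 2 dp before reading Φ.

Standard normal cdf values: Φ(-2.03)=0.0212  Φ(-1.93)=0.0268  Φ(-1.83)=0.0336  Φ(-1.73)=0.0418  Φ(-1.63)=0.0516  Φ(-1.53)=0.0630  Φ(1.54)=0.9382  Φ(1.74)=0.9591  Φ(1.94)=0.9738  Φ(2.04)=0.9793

Lower: z₀ + z₁ = 0.126 + (-1.645) = -1.519; 1 − a(z₀+z₁) = 1 − (-0.054)(-1.519) = 0.9180; argument = 0.126 + (-1.519)/0.9180 = -1.5287 → -1.53.
α₁ = Φ(-1.53) = 0.0630; rank = round(200 × 0.0630) = 13; θ*₍13₎ = 8.02.
Upper: z₀ + z₂ = 1.771; 1 − a(z₀+z₂) = 1.0956; argument = 1.7424 → 1.74; α₂ = 0.9591; rank = 192; θ*₍192₎ = 11.26.

(8.02, 11.26)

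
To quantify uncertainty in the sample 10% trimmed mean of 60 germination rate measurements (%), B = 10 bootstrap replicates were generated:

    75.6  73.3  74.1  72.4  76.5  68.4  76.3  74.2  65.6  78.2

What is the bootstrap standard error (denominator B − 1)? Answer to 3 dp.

Bootstrap SE is the standard deviation of the 10 replicate 10% trimmed means.
Mean of replicates: (75.6 + 73.3 + 74.1 + 72.4 + 76.5 + 68.4 + 76.3 + 74.2 + 65.6 + 78.2) / 10 = 734.6000 / 10 = 73.4600
Sum of squared deviations: (+2.1400)² + (−0.1600)² + (+0.6400)² + (−1.0600)² + (+3.0400)² + (−5.0600)² + (+2.8400)² + (+0.7400)² + (−7.8600)² + (+4.7400)² = 133.8440
Variance = 133.8440 / 9 = 14.8716
SE* = √14.8716

SE* = 3.856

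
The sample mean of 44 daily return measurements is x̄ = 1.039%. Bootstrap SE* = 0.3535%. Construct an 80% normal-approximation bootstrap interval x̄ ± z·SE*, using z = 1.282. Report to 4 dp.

(0.5858, 1.4922)

Margin = 1.282 × 0.3535 = 0.45319
Interval: 1.039 ± 0.45319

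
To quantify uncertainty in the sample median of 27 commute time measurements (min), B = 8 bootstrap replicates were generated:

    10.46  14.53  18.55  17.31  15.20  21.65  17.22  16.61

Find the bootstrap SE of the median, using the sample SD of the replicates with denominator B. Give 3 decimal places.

SE* = 3.040

Bootstrap SE is the standard deviation of the 8 replicate medians.
Mean of replicates: (10.46 + 14.53 + 18.55 + 17.31 + 15.20 + 21.65 + 17.22 + 16.61) / 8 = 131.5300 / 8 = 16.4413
Sum of squared deviations: (−5.9812)² + (−1.9113)² + (+2.1088)² + (+0.8687)² + (−1.2413)² + (+5.2087)² + (+0.7787)² + (+0.1687)² = 73.9365
Variance = 73.9365 / 8 = 9.2421
SE* = √9.2421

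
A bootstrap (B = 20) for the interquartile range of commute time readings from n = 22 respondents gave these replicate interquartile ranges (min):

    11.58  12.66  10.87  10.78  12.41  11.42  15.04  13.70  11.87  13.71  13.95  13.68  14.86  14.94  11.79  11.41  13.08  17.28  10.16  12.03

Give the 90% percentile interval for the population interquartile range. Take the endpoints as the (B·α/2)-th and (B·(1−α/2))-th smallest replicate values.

Sorted replicates: 10.16, 10.78, 10.87, 11.41, 11.42, 11.58, 11.79, 11.87, 12.03, 12.41, 12.66, 13.08, 13.68, 13.70, 13.71, 13.95, 14.86, 14.94, 15.04, 17.28
α = 0.10; lower rank = 20 × 0.050 = 1; upper rank = 20 × 0.950 = 19.
The 1st smallest replicate is 10.16; the 19th is 15.04.

(10.16, 15.04)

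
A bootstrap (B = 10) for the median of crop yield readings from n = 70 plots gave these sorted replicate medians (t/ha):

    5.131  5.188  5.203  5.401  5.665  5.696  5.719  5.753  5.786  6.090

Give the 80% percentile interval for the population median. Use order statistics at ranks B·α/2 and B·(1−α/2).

(5.131, 5.786)

α = 0.20; lower rank = 10 × 0.100 = 1; upper rank = 10 × 0.900 = 9.
The 1st smallest replicate is 5.131; the 9th is 5.786.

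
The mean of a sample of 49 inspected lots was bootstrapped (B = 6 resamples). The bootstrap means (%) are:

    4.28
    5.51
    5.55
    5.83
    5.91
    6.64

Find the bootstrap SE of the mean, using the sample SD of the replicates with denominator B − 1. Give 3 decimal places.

Bootstrap SE is the standard deviation of the 6 replicate means.
Mean of replicates: (4.28 + 5.51 + 5.55 + 5.83 + 5.91 + 6.64) / 6 = 33.7200 / 6 = 5.6200
Sum of squared deviations: (−1.3400)² + (−0.1100)² + (−0.0700)² + (+0.2100)² + (+0.2900)² + (+1.0200)² = 2.9812
Variance = 2.9812 / 5 = 0.5962
SE* = √0.5962

SE* = 0.772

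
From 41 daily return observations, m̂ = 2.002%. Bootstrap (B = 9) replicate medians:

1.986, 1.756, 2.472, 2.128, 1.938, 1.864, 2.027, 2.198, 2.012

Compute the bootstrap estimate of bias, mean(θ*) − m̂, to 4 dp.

mean(θ*) = (1.986 + 1.756 + 2.472 + 2.128 + 1.938 + 1.864 + 2.027 + 2.198 + 2.012) / 9 = 2.04233
bias = 2.04233 − 2.002

bias = +0.0403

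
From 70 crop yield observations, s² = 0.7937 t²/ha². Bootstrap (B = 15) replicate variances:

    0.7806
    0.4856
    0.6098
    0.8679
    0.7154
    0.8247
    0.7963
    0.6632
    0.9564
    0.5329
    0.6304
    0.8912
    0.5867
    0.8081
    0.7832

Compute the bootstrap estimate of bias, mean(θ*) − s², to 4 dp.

mean(θ*) = (0.7806 + 0.4856 + 0.6098 + 0.8679 + 0.7154 + 0.8247 + 0.7963 + 0.6632 + 0.9564 + 0.5329 + 0.6304 + 0.8912 + 0.5867 + 0.8081 + 0.7832) / 15 = 0.72883
bias = 0.72883 − 0.7937

bias = −0.0649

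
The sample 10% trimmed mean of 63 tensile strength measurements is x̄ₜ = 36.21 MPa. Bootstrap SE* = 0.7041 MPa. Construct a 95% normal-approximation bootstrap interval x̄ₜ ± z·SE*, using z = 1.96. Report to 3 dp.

(34.830, 37.590)

Margin = 1.96 × 0.7041 = 1.3800
Interval: 36.21 ± 1.3800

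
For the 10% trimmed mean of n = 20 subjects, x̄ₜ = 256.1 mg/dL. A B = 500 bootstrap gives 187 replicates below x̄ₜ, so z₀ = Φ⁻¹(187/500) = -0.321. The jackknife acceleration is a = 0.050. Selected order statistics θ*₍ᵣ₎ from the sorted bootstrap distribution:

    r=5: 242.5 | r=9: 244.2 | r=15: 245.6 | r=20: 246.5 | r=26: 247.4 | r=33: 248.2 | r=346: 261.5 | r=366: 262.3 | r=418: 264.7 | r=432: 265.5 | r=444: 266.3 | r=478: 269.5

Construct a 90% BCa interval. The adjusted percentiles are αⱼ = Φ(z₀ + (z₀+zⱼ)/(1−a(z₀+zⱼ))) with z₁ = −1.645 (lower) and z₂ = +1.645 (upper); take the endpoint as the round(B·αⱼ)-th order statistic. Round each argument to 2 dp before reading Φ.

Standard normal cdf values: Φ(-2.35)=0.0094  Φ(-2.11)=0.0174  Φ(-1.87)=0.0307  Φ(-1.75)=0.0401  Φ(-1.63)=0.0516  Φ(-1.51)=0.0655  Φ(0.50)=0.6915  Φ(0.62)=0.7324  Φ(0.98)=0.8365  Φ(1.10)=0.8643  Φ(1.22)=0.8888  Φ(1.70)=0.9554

(244.2, 265.5)

Lower: z₀ + z₁ = -0.321 + (-1.645) = -1.966; 1 − a(z₀+z₁) = 1 − (0.050)(-1.966) = 1.0983; argument = -0.321 + (-1.966)/1.0983 = -2.1110 → -2.11.
α₁ = Φ(-2.11) = 0.0174; rank = round(500 × 0.0174) = 9; θ*₍9₎ = 244.2.
Upper: z₀ + z₂ = 1.324; 1 − a(z₀+z₂) = 0.9338; argument = 1.0969 → 1.10; α₂ = 0.8643; rank = 432; θ*₍432₎ = 265.5.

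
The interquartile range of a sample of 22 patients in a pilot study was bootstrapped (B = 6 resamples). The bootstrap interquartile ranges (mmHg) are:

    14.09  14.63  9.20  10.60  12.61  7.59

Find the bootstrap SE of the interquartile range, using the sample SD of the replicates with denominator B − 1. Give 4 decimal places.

Bootstrap SE is the standard deviation of the 6 replicate interquartile ranges.
Mean of replicates: (14.09 + 14.63 + 9.20 + 10.60 + 12.61 + 7.59) / 6 = 68.72000 / 6 = 11.45333
Sum of squared deviations: (+2.63667)² + (+3.17667)² + (−2.25333)² + (−0.85333)² + (+1.15667)² + (−3.86333)² = 39.11213
Variance = 39.11213 / 5 = 7.82243
SE* = √7.82243

SE* = 2.7969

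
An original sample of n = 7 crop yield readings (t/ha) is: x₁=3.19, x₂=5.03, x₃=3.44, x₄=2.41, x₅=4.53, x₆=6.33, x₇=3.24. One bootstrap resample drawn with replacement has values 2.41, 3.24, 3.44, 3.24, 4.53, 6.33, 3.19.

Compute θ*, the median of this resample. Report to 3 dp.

θ* = 3.240

Sorted: 2.41, 3.19, 3.24, 3.24, 3.44, 4.53, 6.33
Median = middle value = 3.240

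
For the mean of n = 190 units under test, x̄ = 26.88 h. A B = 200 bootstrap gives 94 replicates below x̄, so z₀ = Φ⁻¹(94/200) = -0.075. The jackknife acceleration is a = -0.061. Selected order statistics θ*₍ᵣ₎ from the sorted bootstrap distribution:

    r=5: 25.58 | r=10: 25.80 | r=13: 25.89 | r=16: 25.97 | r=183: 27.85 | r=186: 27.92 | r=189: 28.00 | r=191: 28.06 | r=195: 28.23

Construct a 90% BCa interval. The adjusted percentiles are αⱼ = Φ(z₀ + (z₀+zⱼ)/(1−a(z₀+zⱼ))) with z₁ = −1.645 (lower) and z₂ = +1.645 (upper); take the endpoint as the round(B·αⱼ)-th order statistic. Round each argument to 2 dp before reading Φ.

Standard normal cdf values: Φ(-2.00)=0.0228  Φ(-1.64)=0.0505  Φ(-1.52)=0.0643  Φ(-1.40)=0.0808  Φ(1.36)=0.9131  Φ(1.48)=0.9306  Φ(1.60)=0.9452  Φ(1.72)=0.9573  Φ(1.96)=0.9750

Lower: z₀ + z₁ = -0.075 + (-1.645) = -1.720; 1 − a(z₀+z₁) = 1 − (-0.061)(-1.720) = 0.8951; argument = -0.075 + (-1.720)/0.8951 = -1.9966 → -2.00.
α₁ = Φ(-2.00) = 0.0228; rank = round(200 × 0.0228) = 5; θ*₍5₎ = 25.58.
Upper: z₀ + z₂ = 1.570; 1 − a(z₀+z₂) = 1.0958; argument = 1.3578 → 1.36; α₂ = 0.9131; rank = 183; θ*₍183₎ = 27.85.

(25.58, 27.85)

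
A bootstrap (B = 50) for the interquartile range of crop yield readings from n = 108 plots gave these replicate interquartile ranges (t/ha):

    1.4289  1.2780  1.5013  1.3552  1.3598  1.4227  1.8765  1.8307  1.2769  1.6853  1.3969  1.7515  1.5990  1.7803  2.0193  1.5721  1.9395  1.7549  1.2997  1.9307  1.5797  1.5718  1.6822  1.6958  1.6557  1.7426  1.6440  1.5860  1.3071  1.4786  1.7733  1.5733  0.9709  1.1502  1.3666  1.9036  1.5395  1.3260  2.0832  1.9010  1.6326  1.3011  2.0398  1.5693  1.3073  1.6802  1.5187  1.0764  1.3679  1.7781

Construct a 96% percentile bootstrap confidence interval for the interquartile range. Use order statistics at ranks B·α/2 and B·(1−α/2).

(0.9709, 2.0398)

Sorted replicates: 0.9709, 1.0764, 1.1502, 1.2769, 1.2780, 1.2997, 1.3011, 1.3071, 1.3073, 1.3260, 1.3552, 1.3598, 1.3666, 1.3679, 1.3969, 1.4227, 1.4289, 1.4786, 1.5013, 1.5187, 1.5395, 1.5693, 1.5718, 1.5721, 1.5733, 1.5797, 1.5860, 1.5990, 1.6326, 1.6440, 1.6557, 1.6802, 1.6822, 1.6853, 1.6958, 1.7426, 1.7515, 1.7549, 1.7733, 1.7781, 1.7803, 1.8307, 1.8765, 1.9010, 1.9036, 1.9307, 1.9395, 2.0193, 2.0398, 2.0832
α = 0.04; lower rank = 50 × 0.020 = 1; upper rank = 50 × 0.980 = 49.
The 1st smallest replicate is 0.9709; the 49th is 2.0398.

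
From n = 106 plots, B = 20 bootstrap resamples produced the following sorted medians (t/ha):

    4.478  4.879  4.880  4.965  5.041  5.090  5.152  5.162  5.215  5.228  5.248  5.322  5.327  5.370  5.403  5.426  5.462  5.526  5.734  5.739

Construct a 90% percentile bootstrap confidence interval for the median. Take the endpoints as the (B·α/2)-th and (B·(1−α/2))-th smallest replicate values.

α = 0.10; lower rank = 20 × 0.050 = 1; upper rank = 20 × 0.950 = 19.
The 1st smallest replicate is 4.478; the 19th is 5.734.

(4.478, 5.734)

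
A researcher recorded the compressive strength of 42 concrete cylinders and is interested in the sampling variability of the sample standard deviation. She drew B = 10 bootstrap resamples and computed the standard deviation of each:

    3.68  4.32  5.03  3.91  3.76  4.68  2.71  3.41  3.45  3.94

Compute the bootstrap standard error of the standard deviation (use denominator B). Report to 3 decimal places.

SE* = 0.632

Bootstrap SE is the standard deviation of the 10 replicate standard deviations.
Mean of replicates: (3.68 + 4.32 + 5.03 + 3.91 + 3.76 + 4.68 + 2.71 + 3.41 + 3.45 + 3.94) / 10 = 38.8900 / 10 = 3.8890
Sum of squared deviations: (−0.2090)² + (+0.4310)² + (+1.1410)² + (+0.0210)² + (−0.1290)² + (+0.7910)² + (−1.1790)² + (−0.4790)² + (−0.4390)² + (+0.0510)² = 3.9889
Variance = 3.9889 / 10 = 0.3989
SE* = √0.3989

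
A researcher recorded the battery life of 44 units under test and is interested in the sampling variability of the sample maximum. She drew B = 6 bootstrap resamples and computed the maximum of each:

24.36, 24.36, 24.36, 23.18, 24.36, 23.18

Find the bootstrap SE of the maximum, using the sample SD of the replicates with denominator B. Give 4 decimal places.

Bootstrap SE is the standard deviation of the 6 replicate maximums.
Mean of replicates: (24.36 + 24.36 + 24.36 + 23.18 + 24.36 + 23.18) / 6 = 143.80000 / 6 = 23.96667
Sum of squared deviations: (+0.39333)² + (+0.39333)² + (+0.39333)² + (−0.78667)² + (+0.39333)² + (−0.78667)² = 1.85653
Variance = 1.85653 / 6 = 0.30942
SE* = √0.30942

SE* = 0.5563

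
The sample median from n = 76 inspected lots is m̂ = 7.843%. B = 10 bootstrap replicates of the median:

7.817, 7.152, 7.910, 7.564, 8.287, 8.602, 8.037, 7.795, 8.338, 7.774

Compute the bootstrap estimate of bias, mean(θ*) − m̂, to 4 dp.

bias = +0.0846

mean(θ*) = (7.817 + 7.152 + 7.910 + 7.564 + 8.287 + 8.602 + 8.037 + 7.795 + 8.338 + 7.774) / 10 = 7.92760
bias = 7.92760 − 7.843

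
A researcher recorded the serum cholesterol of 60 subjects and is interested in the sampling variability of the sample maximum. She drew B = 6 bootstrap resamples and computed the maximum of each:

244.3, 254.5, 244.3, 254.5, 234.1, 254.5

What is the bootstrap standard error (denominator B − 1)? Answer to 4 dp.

Bootstrap SE is the standard deviation of the 6 replicate maximums.
Mean of replicates: (244.3 + 254.5 + 244.3 + 254.5 + 234.1 + 254.5) / 6 = 1486.20000 / 6 = 247.70000
Sum of squared deviations: (−3.40000)² + (+6.80000)² + (−3.40000)² + (+6.80000)² + (−13.60000)² + (+6.80000)² = 346.80000
Variance = 346.80000 / 5 = 69.36000
SE* = √69.36000

SE* = 8.3283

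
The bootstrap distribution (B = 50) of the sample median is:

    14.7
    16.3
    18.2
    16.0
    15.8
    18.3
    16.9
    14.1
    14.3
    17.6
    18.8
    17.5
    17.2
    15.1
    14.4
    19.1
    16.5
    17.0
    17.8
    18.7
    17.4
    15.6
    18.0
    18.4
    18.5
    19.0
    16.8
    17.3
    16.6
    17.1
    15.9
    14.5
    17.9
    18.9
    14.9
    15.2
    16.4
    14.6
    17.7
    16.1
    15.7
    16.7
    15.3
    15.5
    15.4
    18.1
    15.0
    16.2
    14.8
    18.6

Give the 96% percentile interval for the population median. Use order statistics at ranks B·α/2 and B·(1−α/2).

(14.1, 19.0)

Sorted replicates: 14.1, 14.3, 14.4, 14.5, 14.6, 14.7, 14.8, 14.9, 15.0, 15.1, 15.2, 15.3, 15.4, 15.5, 15.6, 15.7, 15.8, 15.9, 16.0, 16.1, 16.2, 16.3, 16.4, 16.5, 16.6, 16.7, 16.8, 16.9, 17.0, 17.1, 17.2, 17.3, 17.4, 17.5, 17.6, 17.7, 17.8, 17.9, 18.0, 18.1, 18.2, 18.3, 18.4, 18.5, 18.6, 18.7, 18.8, 18.9, 19.0, 19.1
α = 0.04; lower rank = 50 × 0.020 = 1; upper rank = 50 × 0.980 = 49.
The 1st smallest replicate is 14.1; the 49th is 19.0.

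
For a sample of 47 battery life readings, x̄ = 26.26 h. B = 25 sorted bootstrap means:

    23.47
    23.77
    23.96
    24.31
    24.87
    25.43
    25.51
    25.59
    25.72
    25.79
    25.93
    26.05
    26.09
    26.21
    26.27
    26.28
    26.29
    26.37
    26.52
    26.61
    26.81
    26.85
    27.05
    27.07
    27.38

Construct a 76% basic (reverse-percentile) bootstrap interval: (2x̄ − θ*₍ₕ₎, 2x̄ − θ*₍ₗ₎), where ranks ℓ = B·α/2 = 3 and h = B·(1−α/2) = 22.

Percentile endpoints at ranks 3 and 22: θ*₍3₎ = 23.96, θ*₍22₎ = 26.85.
Basic interval reflects these around x̄:
  lower = 2 × 26.26 − 26.85 = 25.67
  upper = 2 × 26.26 − 23.96 = 28.56

(25.67, 28.56)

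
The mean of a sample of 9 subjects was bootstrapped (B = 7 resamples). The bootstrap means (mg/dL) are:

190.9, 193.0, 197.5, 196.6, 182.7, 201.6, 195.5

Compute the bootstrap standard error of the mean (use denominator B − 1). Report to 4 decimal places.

Bootstrap SE is the standard deviation of the 7 replicate means.
Mean of replicates: (190.9 + 193.0 + 197.5 + 196.6 + 182.7 + 201.6 + 195.5) / 7 = 1357.80000 / 7 = 193.97143
Sum of squared deviations: (−3.07143)² + (−0.97143)² + (+3.52857)² + (+2.62857)² + (−11.27143)² + (+7.62857)² + (+1.52857)² = 217.31429
Variance = 217.31429 / 6 = 36.21905
SE* = √36.21905

SE* = 6.0182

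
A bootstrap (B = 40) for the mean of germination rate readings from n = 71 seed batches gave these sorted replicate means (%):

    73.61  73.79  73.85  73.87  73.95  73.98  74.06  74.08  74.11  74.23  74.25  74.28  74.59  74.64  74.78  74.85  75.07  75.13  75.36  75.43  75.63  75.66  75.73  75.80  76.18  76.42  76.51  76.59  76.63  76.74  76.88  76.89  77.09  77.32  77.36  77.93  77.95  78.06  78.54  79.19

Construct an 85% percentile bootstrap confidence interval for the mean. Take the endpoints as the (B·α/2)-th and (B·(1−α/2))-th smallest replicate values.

(73.85, 77.95)

α = 0.15; lower rank = 40 × 0.075 = 3; upper rank = 40 × 0.925 = 37.
The 3rd smallest replicate is 73.85; the 37th is 77.95.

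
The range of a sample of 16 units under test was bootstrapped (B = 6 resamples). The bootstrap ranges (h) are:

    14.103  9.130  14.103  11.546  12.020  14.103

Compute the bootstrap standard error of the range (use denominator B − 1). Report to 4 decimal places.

SE* = 2.0103

Bootstrap SE is the standard deviation of the 6 replicate ranges.
Mean of replicates: (14.103 + 9.130 + 14.103 + 11.546 + 12.020 + 14.103) / 6 = 75.00500 / 6 = 12.50083
Sum of squared deviations: (+1.60217)² + (−3.37083)² + (+1.60217)² + (−0.95483)² + (−0.48083)² + (+1.60217)² = 20.20624
Variance = 20.20624 / 5 = 4.04125
SE* = √4.04125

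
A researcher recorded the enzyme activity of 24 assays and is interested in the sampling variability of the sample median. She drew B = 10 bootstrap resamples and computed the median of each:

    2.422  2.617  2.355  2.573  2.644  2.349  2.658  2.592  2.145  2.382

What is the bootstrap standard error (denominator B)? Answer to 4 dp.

Bootstrap SE is the standard deviation of the 10 replicate medians.
Mean of replicates: (2.422 + 2.617 + 2.355 + 2.573 + 2.644 + 2.349 + 2.658 + 2.592 + 2.145 + 2.382) / 10 = 24.73700 / 10 = 2.47370
Sum of squared deviations: (−0.05170)² + (+0.14330)² + (−0.11870)² + (+0.09930)² + (+0.17030)² + (−0.12470)² + (+0.18430)² + (+0.11830)² + (−0.32870)² + (−0.09170)² = 0.25612
Variance = 0.25612 / 10 = 0.02561
SE* = √0.02561

SE* = 0.1600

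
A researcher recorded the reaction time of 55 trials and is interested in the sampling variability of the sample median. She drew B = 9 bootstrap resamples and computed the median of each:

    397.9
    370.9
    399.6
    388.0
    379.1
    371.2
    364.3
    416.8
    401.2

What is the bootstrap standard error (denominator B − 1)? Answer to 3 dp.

SE* = 17.503

Bootstrap SE is the standard deviation of the 9 replicate medians.
Mean of replicates: (397.9 + 370.9 + 399.6 + 388.0 + 379.1 + 371.2 + 364.3 + 416.8 + 401.2) / 9 = 3489.0000 / 9 = 387.6667
Sum of squared deviations: (+10.2333)² + (−16.7667)² + (+11.9333)² + (+0.3333)² + (−8.5667)² + (−16.4667)² + (−23.3667)² + (+29.1333)² + (+13.5333)² = 2450.8000
Variance = 2450.8000 / 8 = 306.3500
SE* = √306.3500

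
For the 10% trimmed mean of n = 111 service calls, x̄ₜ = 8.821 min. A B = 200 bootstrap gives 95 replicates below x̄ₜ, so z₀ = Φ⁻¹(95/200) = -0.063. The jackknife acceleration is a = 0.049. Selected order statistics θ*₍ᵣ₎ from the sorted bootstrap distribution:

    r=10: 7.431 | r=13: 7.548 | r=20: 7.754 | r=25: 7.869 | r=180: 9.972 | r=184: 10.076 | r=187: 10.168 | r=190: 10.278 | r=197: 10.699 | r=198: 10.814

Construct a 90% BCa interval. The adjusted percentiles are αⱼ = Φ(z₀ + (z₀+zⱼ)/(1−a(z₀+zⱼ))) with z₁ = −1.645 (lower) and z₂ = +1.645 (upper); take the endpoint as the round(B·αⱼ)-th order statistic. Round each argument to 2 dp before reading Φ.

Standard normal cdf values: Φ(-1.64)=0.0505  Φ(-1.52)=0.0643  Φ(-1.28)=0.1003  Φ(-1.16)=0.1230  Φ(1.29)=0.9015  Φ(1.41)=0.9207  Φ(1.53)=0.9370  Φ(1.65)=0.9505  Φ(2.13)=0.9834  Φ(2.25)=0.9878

(7.431, 10.278)

Lower: z₀ + z₁ = -0.063 + (-1.645) = -1.708; 1 − a(z₀+z₁) = 1 − (0.049)(-1.708) = 1.0837; argument = -0.063 + (-1.708)/1.0837 = -1.6391 → -1.64.
α₁ = Φ(-1.64) = 0.0505; rank = round(200 × 0.0505) = 10; θ*₍10₎ = 7.431.
Upper: z₀ + z₂ = 1.582; 1 − a(z₀+z₂) = 0.9225; argument = 1.6519 → 1.65; α₂ = 0.9505; rank = 190; θ*₍190₎ = 10.278.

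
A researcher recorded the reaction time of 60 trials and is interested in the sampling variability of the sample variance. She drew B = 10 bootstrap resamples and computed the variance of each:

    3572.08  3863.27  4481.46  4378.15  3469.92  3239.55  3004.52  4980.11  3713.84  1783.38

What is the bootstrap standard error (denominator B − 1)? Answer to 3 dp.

SE* = 891.201

Bootstrap SE is the standard deviation of the 10 replicate variances.
Mean of replicates: (3572.08 + 3863.27 + 4481.46 + 4378.15 + 3469.92 + 3239.55 + 3004.52 + 4980.11 + 3713.84 + 1783.38) / 10 = 36486.2800 / 10 = 3648.6280
Sum of squared deviations: (−76.5480)² + (+214.6420)² + (+832.8320)² + (+729.5220)² + (−178.7080)² + (−409.0780)² + (−644.1080)² + (+1331.4820)² + (+65.2120)² + (−1865.2480)² = 7148145.7710
Variance = 7148145.7710 / 9 = 794238.4190
SE* = √794238.4190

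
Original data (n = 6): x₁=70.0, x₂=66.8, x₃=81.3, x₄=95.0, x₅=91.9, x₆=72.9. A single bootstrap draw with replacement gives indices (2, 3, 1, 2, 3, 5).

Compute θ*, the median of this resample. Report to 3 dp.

θ* = 75.650

Resample values: 66.8, 81.3, 70.0, 66.8, 81.3, 91.9.
Sorted: 66.8, 66.8, 70.0, 81.3, 81.3, 91.9
Median = average of the two middle values = 75.650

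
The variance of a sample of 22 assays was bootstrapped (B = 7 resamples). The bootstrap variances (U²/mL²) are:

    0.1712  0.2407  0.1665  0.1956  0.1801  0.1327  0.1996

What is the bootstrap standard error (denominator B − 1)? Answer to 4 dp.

Bootstrap SE is the standard deviation of the 7 replicate variances.
Mean of replicates: (0.1712 + 0.2407 + 0.1665 + 0.1956 + 0.1801 + 0.1327 + 0.1996) / 7 = 1.286400 / 7 = 0.183771
Sum of squared deviations: (−0.012571)² + (+0.056929)² + (−0.017271)² + (+0.011829)² + (−0.003671)² + (−0.051071)² + (+0.015829)² = 0.006709
Variance = 0.006709 / 6 = 0.001118
SE* = √0.001118

SE* = 0.0334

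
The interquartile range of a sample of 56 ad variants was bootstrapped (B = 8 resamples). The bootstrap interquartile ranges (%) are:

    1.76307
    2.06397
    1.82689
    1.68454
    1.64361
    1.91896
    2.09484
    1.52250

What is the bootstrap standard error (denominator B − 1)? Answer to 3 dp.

SE* = 0.202

Bootstrap SE is the standard deviation of the 8 replicate interquartile ranges.
Mean of replicates: (1.76307 + 2.06397 + 1.82689 + 1.68454 + 1.64361 + 1.91896 + 2.09484 + 1.52250) / 8 = 14.518380 / 8 = 1.814798
Sum of squared deviations: (−0.051728)² + (+0.249172)² + (+0.012092)² + (−0.130258)² + (−0.171188)² + (+0.104162)² + (+0.280042)² + (−0.292298)² = 0.285893
Variance = 0.285893 / 7 = 0.040842
SE* = √0.040842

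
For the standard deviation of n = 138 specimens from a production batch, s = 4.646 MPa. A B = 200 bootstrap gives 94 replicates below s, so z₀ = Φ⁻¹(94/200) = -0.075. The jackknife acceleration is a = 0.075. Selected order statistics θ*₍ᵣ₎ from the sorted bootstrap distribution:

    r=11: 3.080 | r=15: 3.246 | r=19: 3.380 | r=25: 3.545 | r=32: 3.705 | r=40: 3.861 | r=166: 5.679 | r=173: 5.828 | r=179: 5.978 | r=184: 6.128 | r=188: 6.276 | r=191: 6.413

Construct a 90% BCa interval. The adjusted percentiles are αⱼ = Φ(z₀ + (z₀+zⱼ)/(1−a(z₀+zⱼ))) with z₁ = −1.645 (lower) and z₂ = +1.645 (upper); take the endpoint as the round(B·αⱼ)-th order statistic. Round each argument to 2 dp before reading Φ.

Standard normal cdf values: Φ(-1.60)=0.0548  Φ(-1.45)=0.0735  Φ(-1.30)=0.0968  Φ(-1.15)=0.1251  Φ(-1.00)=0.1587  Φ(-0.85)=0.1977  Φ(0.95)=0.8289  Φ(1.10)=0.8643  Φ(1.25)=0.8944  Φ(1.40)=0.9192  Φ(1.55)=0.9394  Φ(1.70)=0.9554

Lower: z₀ + z₁ = -0.075 + (-1.645) = -1.720; 1 − a(z₀+z₁) = 1 − (0.075)(-1.720) = 1.1290; argument = -0.075 + (-1.720)/1.1290 = -1.5985 → -1.60.
α₁ = Φ(-1.60) = 0.0548; rank = round(200 × 0.0548) = 11; θ*₍11₎ = 3.080.
Upper: z₀ + z₂ = 1.570; 1 − a(z₀+z₂) = 0.8822; argument = 1.7045 → 1.70; α₂ = 0.9554; rank = 191; θ*₍191₎ = 6.413.

(3.080, 6.413)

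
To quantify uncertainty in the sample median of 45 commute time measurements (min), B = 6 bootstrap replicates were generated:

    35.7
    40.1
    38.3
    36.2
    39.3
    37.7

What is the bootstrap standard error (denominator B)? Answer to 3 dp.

Bootstrap SE is the standard deviation of the 6 replicate medians.
Mean of replicates: (35.7 + 40.1 + 38.3 + 36.2 + 39.3 + 37.7) / 6 = 227.3000 / 6 = 37.8833
Sum of squared deviations: (−2.1833)² + (+2.2167)² + (+0.4167)² + (−1.6833)² + (+1.4167)² + (−0.1833)² = 14.7283
Variance = 14.7283 / 6 = 2.4547
SE* = √2.4547

SE* = 1.567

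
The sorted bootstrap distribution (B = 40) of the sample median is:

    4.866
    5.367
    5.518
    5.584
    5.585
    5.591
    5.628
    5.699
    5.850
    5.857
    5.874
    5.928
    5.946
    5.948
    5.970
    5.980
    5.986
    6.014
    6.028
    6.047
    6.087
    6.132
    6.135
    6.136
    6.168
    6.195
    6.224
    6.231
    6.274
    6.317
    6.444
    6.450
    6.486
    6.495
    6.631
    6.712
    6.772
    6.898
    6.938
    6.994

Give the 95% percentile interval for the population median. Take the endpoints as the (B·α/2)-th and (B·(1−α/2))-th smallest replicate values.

α = 0.05; lower rank = 40 × 0.025 = 1; upper rank = 40 × 0.975 = 39.
The 1st smallest replicate is 4.866; the 39th is 6.938.

(4.866, 6.938)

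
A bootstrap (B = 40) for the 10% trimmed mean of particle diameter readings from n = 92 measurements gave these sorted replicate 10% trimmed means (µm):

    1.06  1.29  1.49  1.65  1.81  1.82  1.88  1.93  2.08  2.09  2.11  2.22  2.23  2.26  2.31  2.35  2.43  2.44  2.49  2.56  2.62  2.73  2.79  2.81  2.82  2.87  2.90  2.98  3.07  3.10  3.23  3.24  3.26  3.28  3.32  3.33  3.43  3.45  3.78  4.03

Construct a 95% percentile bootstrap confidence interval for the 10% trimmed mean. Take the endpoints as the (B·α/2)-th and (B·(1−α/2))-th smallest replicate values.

α = 0.05; lower rank = 40 × 0.025 = 1; upper rank = 40 × 0.975 = 39.
The 1st smallest replicate is 1.06; the 39th is 3.78.

(1.06, 3.78)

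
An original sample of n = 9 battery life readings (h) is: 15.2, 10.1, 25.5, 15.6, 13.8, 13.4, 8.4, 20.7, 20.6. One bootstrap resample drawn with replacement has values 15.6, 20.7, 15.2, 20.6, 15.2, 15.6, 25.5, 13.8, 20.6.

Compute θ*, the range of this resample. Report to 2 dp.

Range = 25.5 − 13.8 = 11.70

θ* = 11.70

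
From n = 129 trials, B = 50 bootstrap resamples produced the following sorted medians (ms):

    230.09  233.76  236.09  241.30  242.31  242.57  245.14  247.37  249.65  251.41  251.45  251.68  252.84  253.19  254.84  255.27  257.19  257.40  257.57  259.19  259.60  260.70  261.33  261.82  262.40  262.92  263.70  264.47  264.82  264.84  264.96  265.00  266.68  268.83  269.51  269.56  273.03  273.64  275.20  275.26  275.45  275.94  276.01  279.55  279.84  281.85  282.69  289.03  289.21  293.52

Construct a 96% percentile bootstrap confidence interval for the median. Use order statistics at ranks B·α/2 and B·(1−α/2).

α = 0.04; lower rank = 50 × 0.020 = 1; upper rank = 50 × 0.980 = 49.
The 1st smallest replicate is 230.09; the 49th is 289.21.

(230.09, 289.21)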